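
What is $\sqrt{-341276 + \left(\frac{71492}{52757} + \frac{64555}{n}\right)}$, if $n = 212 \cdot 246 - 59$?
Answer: $\frac{i \sqrt{2577634687415229455674785}}{2748270401} \approx 584.19 i$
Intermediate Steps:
$n = 52093$ ($n = 52152 - 59 = 52093$)
$\sqrt{-341276 + \left(\frac{71492}{52757} + \frac{64555}{n}\right)} = \sqrt{-341276 + \left(\frac{71492}{52757} + \frac{64555}{52093}\right)} = \sqrt{-341276 + \frac{7129960891}{2748270401}} = \sqrt{- \frac{937911599410785}{2748270401}} = \frac{i \sqrt{2577634687415229455674785}}{2748270401}$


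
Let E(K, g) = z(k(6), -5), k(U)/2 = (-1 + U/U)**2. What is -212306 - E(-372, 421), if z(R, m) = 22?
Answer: -212328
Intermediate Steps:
k(U) = 0 (k(U) = 2*(-1 + U/U)**2 = 2*(-1 + 1)**2 = 2*0**2 = 2*0 = 0)
E(K, g) = 22
-212306 - E(-372, 421) = -212306 - 1*22 = -212306 - 22 = -212328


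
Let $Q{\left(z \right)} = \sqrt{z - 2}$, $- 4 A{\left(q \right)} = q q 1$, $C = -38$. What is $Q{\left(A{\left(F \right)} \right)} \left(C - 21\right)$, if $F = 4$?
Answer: $- 59 i \sqrt{6} \approx - 144.52 i$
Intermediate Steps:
$A{\left(q \right)} = - \frac{q^{2}}{4}$ ($A{\left(q \right)} = - \frac{q q 1}{4} = - \frac{q^{2} \cdot 1}{4} = - \frac{q^{2}}{4}$)
$Q{\left(z \right)} = \sqrt{-2 + z}$
$Q{\left(A{\left(F \right)} \right)} \left(C - 21\right) = \sqrt{-2 - \frac{4^{2}}{4}} \left(-38 - 21\right) = \sqrt{-2 - 4} \left(-59\right) = \sqrt{-6} \left(-59\right) = i \sqrt{6} \left(-59\right) = - 59 i \sqrt{6}$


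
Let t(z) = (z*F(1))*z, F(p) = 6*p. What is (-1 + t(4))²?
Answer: 9025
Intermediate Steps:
t(z) = 6*z² (t(z) = (z*(6*1))*z = (z*6)*z = (6*z)*z = 6*z²)
(-1 + t(4))² = (-1 + 6*4²)² = (-1 + 6*16)² = (-1 + 96)² = 95² = 9025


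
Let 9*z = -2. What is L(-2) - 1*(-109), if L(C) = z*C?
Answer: 985/9 ≈ 109.44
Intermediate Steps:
z = -2/9 (z = (⅑)*(-2) = -2/9 ≈ -0.22222)
L(C) = -2*C/9
L(-2) - 1*(-109) = -2/9*(-2) - 1*(-109) = 4/9 + 109 = 985/9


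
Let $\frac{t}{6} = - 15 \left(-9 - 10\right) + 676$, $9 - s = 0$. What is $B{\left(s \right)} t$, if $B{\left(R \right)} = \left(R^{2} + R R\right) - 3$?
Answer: $916794$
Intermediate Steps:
$s = 9$ ($s = 9 - 0 = 9 + 0 = 9$)
$B{\left(R \right)} = -3 + 2 R^{2}$ ($B{\left(R \right)} = \left(R^{2} + R^{2}\right) - 3 = 2 R^{2} - 3 = -3 + 2 R^{2}$)
$t = 5766$ ($t = 6 \left(- 15 \left(-9 - 10\right) + 676\right) = 6 \left(\left(-15\right) \left(-19\right) + 676\right) = 6 \left(285 + 676\right) = 6 \cdot 961 = 5766$)
$B{\left(s \right)} t = \left(-3 + 2 \cdot 9^{2}\right) 5766 = \left(-3 + 2 \cdot 81\right) 5766 = \left(-3 + 162\right) 5766 = 159 \cdot 5766 = 916794$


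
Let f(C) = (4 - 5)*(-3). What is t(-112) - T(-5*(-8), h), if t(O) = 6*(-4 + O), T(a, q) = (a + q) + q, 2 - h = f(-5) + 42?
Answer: -650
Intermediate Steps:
f(C) = 3 (f(C) = -1*(-3) = 3)
h = -43 (h = 2 - (3 + 42) = 2 - 1*45 = 2 - 45 = -43)
T(a, q) = a + 2*q
t(O) = -24 + 6*O
t(-112) - T(-5*(-8), h) = (-24 + 6*(-112)) - (-5*(-8) + 2*(-43)) = (-24 - 672) - (40 - 86) = -696 - 1*(-46) = -696 + 46 = -650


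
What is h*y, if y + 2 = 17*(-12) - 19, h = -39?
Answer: 8775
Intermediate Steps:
y = -225 (y = -2 + (17*(-12) - 19) = -2 + (-204 - 19) = -2 - 223 = -225)
h*y = -39*(-225) = 8775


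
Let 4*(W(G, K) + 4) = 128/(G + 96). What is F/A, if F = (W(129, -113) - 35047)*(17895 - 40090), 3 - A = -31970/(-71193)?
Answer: 830772960839687/2724135 ≈ 3.0497e+8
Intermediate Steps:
W(G, K) = -4 + 32/(96 + G) (W(G, K) = -4 + (128/(G + 96))/4 = -4 + (128/(96 + G))/4 = -4 + 32/(96 + G))
A = 181609/71193 (A = 3 - (-31970)/(-71193) = 3 - (-31970)*(-1)/71193 = 3 - 1*31970/71193 = 3 - 31970/71193 = 181609/71193 ≈ 2.5509)
F = 35007920477/45 (F = (4*(-88 - 1*129)/(96 + 129) - 35047)*(17895 - 40090) = (4*(-88 - 129)/225 - 35047)*(-22195) = (4*(1/225)*(-217) - 35047)*(-22195) = (-868/225 - 35047)*(-22195) = -7886443/225*(-22195) = 35007920477/45 ≈ 7.7795e+8)
F/A = 35007920477/(45*(181609/71193)) = (35007920477/45)*(71193/181609) = 830772960839687/2724135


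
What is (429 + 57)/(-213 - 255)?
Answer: -27/26 ≈ -1.0385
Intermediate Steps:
(429 + 57)/(-213 - 255) = 486/(-468) = 486*(-1/468) = -27/26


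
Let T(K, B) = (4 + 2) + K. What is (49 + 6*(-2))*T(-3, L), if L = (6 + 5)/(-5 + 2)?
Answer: 111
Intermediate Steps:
L = -11/3 (L = 11/(-3) = 11*(-⅓) = -11/3 ≈ -3.6667)
T(K, B) = 6 + K
(49 + 6*(-2))*T(-3, L) = (49 + 6*(-2))*(6 - 3) = (49 - 12)*3 = 37*3 = 111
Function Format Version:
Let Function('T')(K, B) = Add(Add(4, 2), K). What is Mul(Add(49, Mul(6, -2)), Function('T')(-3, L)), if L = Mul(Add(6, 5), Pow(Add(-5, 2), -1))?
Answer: 111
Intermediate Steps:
L = Rational(-11, 3) (L = Mul(11, Pow(-3, -1)) = Mul(11, Rational(-1, 3)) = Rational(-11, 3) ≈ -3.6667)
Function('T')(K, B) = Add(6, K)
Mul(Add(49, Mul(6, -2)), Function('T')(-3, L)) = Mul(Add(49, Mul(6, -2)), Add(6, -3)) = Mul(Add(49, -12), 3) = Mul(37, 3) = 111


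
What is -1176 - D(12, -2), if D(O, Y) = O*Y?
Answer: -1152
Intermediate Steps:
-1176 - D(12, -2) = -1176 - 12*(-2) = -1176 - 1*(-24) = -1176 + 24 = -1152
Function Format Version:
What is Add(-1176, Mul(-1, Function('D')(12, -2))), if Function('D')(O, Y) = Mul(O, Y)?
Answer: -1152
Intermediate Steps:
Add(-1176, Mul(-1, Function('D')(12, -2))) = Add(-1176, Mul(-1, Mul(12, -2))) = Add(-1176, Mul(-1, -24)) = Add(-1176, 24) = -1152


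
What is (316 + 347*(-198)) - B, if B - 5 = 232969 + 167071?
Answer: -468435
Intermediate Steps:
B = 400045 (B = 5 + (232969 + 167071) = 5 + 400040 = 400045)
(316 + 347*(-198)) - B = (316 + 347*(-198)) - 1*400045 = (316 - 68706) - 400045 = -68390 - 400045 = -468435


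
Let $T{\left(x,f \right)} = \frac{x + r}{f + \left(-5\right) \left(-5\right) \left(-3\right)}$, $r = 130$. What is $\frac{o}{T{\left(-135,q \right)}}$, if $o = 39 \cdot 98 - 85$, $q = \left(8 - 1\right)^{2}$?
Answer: $\frac{97162}{5} \approx 19432.0$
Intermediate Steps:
$q = 49$ ($q = 7^{2} = 49$)
$T{\left(x,f \right)} = \frac{130 + x}{-75 + f}$ ($T{\left(x,f \right)} = \frac{x + 130}{f + \left(-5\right) \left(-5\right) \left(-3\right)} = \frac{130 + x}{f + 25 \left(-3\right)} = \frac{130 + x}{f - 75} = \frac{130 + x}{-75 + f}$)
$o = 3737$ ($o = 3822 - 85 = 3737$)
$\frac{o}{T{\left(-135,q \right)}} = \frac{3737}{\frac{1}{-75 + 49} \left(130 - 135\right)} = \frac{3737}{\frac{1}{-26} \left(-5\right)} = \frac{3737}{\left(- \frac{1}{26}\right) \left(-5\right)} = \frac{3737}{\frac{5}{26}} = 3737 \cdot \frac{26}{5} = \frac{97162}{5}$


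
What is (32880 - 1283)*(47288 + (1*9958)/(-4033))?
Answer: 6025628345962/4033 ≈ 1.4941e+9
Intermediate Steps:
(32880 - 1283)*(47288 + (1*9958)/(-4033)) = 31597*(47288 + 9958*(-1/4033)) = 31597*(47288 - 9958/4033) = 31597*(190702546/4033) = 6025628345962/4033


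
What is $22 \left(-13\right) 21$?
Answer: $-6006$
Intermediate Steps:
$22 \left(-13\right) 21 = \left(-286\right) 21 = -6006$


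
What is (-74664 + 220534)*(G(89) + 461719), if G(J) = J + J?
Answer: 67376915390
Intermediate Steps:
G(J) = 2*J
(-74664 + 220534)*(G(89) + 461719) = (-74664 + 220534)*(2*89 + 461719) = 145870*(178 + 461719) = 145870*461897 = 67376915390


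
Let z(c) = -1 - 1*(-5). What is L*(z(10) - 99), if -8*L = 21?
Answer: 1995/8 ≈ 249.38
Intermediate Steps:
L = -21/8 (L = -⅛*21 = -21/8 ≈ -2.6250)
z(c) = 4 (z(c) = -1 + 5 = 4)
L*(z(10) - 99) = -21*(4 - 99)/8 = -21/8*(-95) = 1995/8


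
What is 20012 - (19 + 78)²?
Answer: 10603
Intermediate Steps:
20012 - (19 + 78)² = 20012 - 1*97² = 20012 - 1*9409 = 20012 - 9409 = 10603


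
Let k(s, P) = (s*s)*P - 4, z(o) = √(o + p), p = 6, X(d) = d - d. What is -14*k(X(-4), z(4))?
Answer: 56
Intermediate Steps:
X(d) = 0
z(o) = √(6 + o) (z(o) = √(o + 6) = √(6 + o))
k(s, P) = -4 + P*s² (k(s, P) = s²*P - 4 = P*s² - 4 = -4 + P*s²)
-14*k(X(-4), z(4)) = -14*(-4 + √(6 + 4)*0²) = -14*(-4 + √10*0) = -14*(-4 + 0) = -14*(-4) = 56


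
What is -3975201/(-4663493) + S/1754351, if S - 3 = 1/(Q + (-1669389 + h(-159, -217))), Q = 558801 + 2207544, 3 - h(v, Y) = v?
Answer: 7651204210114697033/8975965163648920074 ≈ 0.85241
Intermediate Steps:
h(v, Y) = 3 - v
Q = 2766345
S = 3291355/1097118 (S = 3 + 1/(2766345 + (-1669389 + (3 - 1*(-159)))) = 3 + 1/(2766345 + (-1669389 + (3 + 159))) = 3 + 1/(2766345 + (-1669389 + 162)) = 3 + 1/(2766345 - 1669227) = 3 + 1/1097118 = 3291355/1097118 ≈ 3.0000)
-3975201/(-4663493) + S/1754351 = -3975201/(-4663493) + (3291355/1097118)/1754351 = -3975201*(-1/4663493) + (3291355/1097118)*(1/1754351) = 3975201/4663493 + 3291355/1924730060418 = 7651204210114697033/8975965163648920074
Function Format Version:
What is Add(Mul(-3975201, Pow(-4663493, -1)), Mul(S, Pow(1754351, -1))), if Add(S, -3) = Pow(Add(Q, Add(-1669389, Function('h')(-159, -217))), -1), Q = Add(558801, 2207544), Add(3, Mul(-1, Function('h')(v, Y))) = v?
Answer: Rational(7651204210114697033, 8975965163648920074) ≈ 0.85241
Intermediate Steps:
Function('h')(v, Y) = Add(3, Mul(-1, v))
Q = 2766345
S = Rational(3291355, 1097118) (S = Add(3, Pow(Add(2766345, Add(-1669389, Add(3, Mul(-1, -159)))), -1)) = Add(3, Pow(Add(2766345, Add(-1669389, Add(3, 159))), -1)) = Add(3, Pow(Add(2766345, Add(-1669389, 162)), -1)) = Add(3, Pow(Add(2766345, -1669227), -1)) = Add(3, Pow(1097118, -1)) = Add(3, Rational(1, 1097118)) = Rational(3291355, 1097118) ≈ 3.0000)
Add(Mul(-3975201, Pow(-4663493, -1)), Mul(S, Pow(1754351, -1))) = Add(Mul(-3975201, Pow(-4663493, -1)), Mul(Rational(3291355, 1097118), Pow(1754351, -1))) = Add(Mul(-3975201, Rational(-1, 4663493)), Mul(Rational(3291355, 1097118), Rational(1, 1754351))) = Add(Rational(3975201, 4663493), Rational(3291355, 1924730060418)) = Rational(7651204210114697033, 8975965163648920074)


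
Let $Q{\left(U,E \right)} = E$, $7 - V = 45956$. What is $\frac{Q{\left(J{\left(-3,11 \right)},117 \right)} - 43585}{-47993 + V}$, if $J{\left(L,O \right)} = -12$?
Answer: $\frac{21734}{46971} \approx 0.46271$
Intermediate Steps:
$V = -45949$ ($V = 7 - 45956 = -45949$)
$\frac{Q{\left(J{\left(-3,11 \right)},117 \right)} - 43585}{-47993 + V} = \frac{117 - 43585}{-47993 - 45949} = - \frac{43468}{-93942} = \left(-43468\right) \left(- \frac{1}{93942}\right) = \frac{21734}{46971}$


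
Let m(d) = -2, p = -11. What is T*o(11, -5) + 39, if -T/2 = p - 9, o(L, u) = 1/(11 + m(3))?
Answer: 391/9 ≈ 43.444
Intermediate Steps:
o(L, u) = 1/9 (o(L, u) = 1/(11 - 2) = 1/9)
T = 40 (T = -2*(-11 - 9) = -2*(-20) = 40)
T*o(11, -5) + 39 = 40*(1/9) + 39 = 40/9 + 39 = 391/9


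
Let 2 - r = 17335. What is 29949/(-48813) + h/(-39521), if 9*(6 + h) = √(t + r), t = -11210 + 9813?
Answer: -394440517/643046191 - I*√18730/355689 ≈ -0.61339 - 0.00038477*I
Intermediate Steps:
t = -1397
r = -17333 (r = 2 - 1*17335 = 2 - 17335 = -17333)
h = -6 + I*√18730/9 (h = -6 + √(-1397 - 17333)/9 = -6 + √(-18730)/9 = -6 + (I*√18730)/9 = -6 + I*√18730/9 ≈ -6.0 + 15.206*I)
29949/(-48813) + h/(-39521) = 29949/(-48813) + (-6 + I*√18730/9)/(-39521) = 29949*(-1/48813) + (-6 + I*√18730/9)*(-1/39521) = -9983/16271 + (6/39521 - I*√18730/355689) = -394440517/643046191 - I*√18730/355689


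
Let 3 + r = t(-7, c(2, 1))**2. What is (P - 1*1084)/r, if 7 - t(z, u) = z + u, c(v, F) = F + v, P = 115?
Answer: -969/118 ≈ -8.2119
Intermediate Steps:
t(z, u) = 7 - u - z (t(z, u) = 7 - (z + u) = 7 - (u + z) = 7 + (-u - z) = 7 - u - z)
r = 118 (r = -3 + (7 - (1 + 2) - 1*(-7))**2 = -3 + (7 - 1*3 + 7)**2 = -3 + (7 - 3 + 7)**2 = -3 + 11**2 = -3 + 121 = 118)
(P - 1*1084)/r = (115 - 1*1084)/118 = (115 - 1084)*(1/118) = -969*1/118 = -969/118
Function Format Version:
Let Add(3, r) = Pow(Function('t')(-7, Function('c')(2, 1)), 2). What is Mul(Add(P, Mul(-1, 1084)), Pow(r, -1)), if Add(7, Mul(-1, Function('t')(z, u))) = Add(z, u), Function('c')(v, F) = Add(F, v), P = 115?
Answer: Rational(-969, 118) ≈ -8.2119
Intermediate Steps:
Function('t')(z, u) = Add(7, Mul(-1, u), Mul(-1, z)) (Function('t')(z, u) = Add(7, Mul(-1, Add(z, u))) = Add(7, Mul(-1, Add(u, z))) = Add(7, Add(Mul(-1, u), Mul(-1, z))) = Add(7, Mul(-1, u), Mul(-1, z)))
r = 118 (r = Add(-3, Pow(Add(7, Mul(-1, Add(1, 2)), Mul(-1, -7)), 2)) = Add(-3, Pow(Add(7, Mul(-1, 3), 7), 2)) = Add(-3, Pow(Add(7, -3, 7), 2)) = Add(-3, Pow(11, 2)) = Add(-3, 121) = 118)
Mul(Add(P, Mul(-1, 1084)), Pow(r, -1)) = Mul(Add(115, Mul(-1, 1084)), Pow(118, -1)) = Mul(Add(115, -1084), Rational(1, 118)) = Mul(-969, Rational(1, 118)) = Rational(-969, 118)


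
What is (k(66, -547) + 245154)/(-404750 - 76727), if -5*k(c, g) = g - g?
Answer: -245154/481477 ≈ -0.50917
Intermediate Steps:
k(c, g) = 0 (k(c, g) = -(g - g)/5 = -1/5*0 = 0)
(k(66, -547) + 245154)/(-404750 - 76727) = (0 + 245154)/(-404750 - 76727) = 245154/(-481477) = 245154*(-1/481477) = -245154/481477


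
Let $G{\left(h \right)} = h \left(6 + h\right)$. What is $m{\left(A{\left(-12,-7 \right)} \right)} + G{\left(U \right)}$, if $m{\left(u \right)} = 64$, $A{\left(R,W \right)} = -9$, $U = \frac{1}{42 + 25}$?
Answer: $\frac{287699}{4489} \approx 64.09$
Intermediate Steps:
$U = \frac{1}{67} \approx 0.014925$
$m{\left(A{\left(-12,-7 \right)} \right)} + G{\left(U \right)} = 64 + \frac{6 + \frac{1}{67}}{67} = 64 + \frac{1}{67} \cdot \frac{403}{67} = 64 + \frac{403}{4489} = \frac{287699}{4489}$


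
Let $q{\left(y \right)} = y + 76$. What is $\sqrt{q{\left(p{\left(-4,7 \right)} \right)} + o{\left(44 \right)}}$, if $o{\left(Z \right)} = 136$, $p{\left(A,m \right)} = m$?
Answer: $\sqrt{219} \approx 14.799$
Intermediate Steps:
$q{\left(y \right)} = 76 + y$
$\sqrt{q{\left(p{\left(-4,7 \right)} \right)} + o{\left(44 \right)}} = \sqrt{\left(76 + 7\right) + 136} = \sqrt{83 + 136} = \sqrt{219}$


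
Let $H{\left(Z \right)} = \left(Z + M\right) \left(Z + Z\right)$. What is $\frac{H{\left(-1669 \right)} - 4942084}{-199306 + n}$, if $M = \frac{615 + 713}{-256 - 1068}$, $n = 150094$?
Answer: $- \frac{104659897}{8144586} \approx -12.85$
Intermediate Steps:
$M = - \frac{332}{331}$ ($M = \frac{1328}{-1324} = 1328 \left(- \frac{1}{1324}\right) = - \frac{332}{331} \approx -1.003$)
$H{\left(Z \right)} = 2 Z \left(- \frac{332}{331} + Z\right)$ ($H{\left(Z \right)} = \left(Z - \frac{332}{331}\right) \left(Z + Z\right) = \left(- \frac{332}{331} + Z\right) 2 Z = 2 Z \left(- \frac{332}{331} + Z\right)$)
$\frac{H{\left(-1669 \right)} - 4942084}{-199306 + n} = \frac{\frac{2}{331} \left(-1669\right) \left(-332 + 331 \left(-1669\right)\right) - 4942084}{-199306 + 150094} = \frac{\frac{2}{331} \left(-1669\right) \left(-332 - 552439\right) - 4942084}{-49212} = \left(\frac{2}{331} \left(-1669\right) \left(-552771\right) - 4942084\right) \left(- \frac{1}{49212}\right) = \left(\frac{1845149598}{331} - 4942084\right) \left(- \frac{1}{49212}\right) = \frac{209319794}{331} \left(- \frac{1}{49212}\right) = - \frac{104659897}{8144586}$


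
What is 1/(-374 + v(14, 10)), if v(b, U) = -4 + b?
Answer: -1/364 ≈ -0.0027473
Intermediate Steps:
1/(-374 + v(14, 10)) = 1/(-374 + (-4 + 14)) = 1/(-374 + 10) = 1/(-364) = -1/364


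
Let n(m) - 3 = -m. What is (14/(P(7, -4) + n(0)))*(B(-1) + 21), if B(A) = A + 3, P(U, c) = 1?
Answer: 161/2 ≈ 80.500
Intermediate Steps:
B(A) = 3 + A
n(m) = 3 - m
(14/(P(7, -4) + n(0)))*(B(-1) + 21) = (14/(1 + (3 - 1*0)))*((3 - 1) + 21) = (14/(1 + (3 + 0)))*(2 + 21) = (14/(1 + 3))*23 = (14/4)*23 = (14*(¼))*23 = (7/2)*23 = 161/2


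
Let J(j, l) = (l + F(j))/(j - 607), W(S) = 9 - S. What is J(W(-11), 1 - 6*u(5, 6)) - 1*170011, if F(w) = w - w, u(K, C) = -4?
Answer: -99796482/587 ≈ -1.7001e+5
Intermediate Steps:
F(w) = 0
J(j, l) = l/(-607 + j) (J(j, l) = (l + 0)/(j - 607) = l/(-607 + j))
J(W(-11), 1 - 6*u(5, 6)) - 1*170011 = (1 - 6*(-4))/(-607 + (9 - 1*(-11))) - 1*170011 = (1 + 24)/(-607 + (9 + 11)) - 170011 = 25/(-607 + 20) - 170011 = 25/(-587) - 170011 = 25*(-1/587) - 170011 = -25/587 - 170011 = -99796482/587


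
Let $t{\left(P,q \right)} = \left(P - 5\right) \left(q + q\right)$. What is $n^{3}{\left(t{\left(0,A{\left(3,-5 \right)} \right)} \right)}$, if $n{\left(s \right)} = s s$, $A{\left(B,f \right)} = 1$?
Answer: $1000000$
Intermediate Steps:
$t{\left(P,q \right)} = 2 q \left(-5 + P\right)$ ($t{\left(P,q \right)} = \left(-5 + P\right) 2 q = 2 q \left(-5 + P\right)$)
$n{\left(s \right)} = s^{2}$
$n^{3}{\left(t{\left(0,A{\left(3,-5 \right)} \right)} \right)} = \left(\left(2 \cdot 1 \left(-5 + 0\right)\right)^{2}\right)^{3} = \left(\left(2 \cdot 1 \left(-5\right)\right)^{2}\right)^{3} = \left(\left(-10\right)^{2}\right)^{3} = 100^{3} = 1000000$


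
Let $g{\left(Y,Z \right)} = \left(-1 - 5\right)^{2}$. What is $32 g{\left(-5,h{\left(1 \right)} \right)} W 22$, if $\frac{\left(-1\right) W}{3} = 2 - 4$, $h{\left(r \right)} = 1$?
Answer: $152064$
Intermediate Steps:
$g{\left(Y,Z \right)} = 36$ ($g{\left(Y,Z \right)} = \left(-6\right)^{2} = 36$)
$W = 6$ ($W = - 3 \left(2 - 4\right) = \left(-3\right) \left(-2\right) = 6$)
$32 g{\left(-5,h{\left(1 \right)} \right)} W 22 = 32 \cdot 36 \cdot 6 \cdot 22 = 32 \cdot 216 \cdot 22 = 6912 \cdot 22 = 152064$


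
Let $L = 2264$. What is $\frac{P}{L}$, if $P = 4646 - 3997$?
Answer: $\frac{649}{2264} \approx 0.28666$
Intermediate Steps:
$P = 649$
$\frac{P}{L} = \frac{649}{2264}$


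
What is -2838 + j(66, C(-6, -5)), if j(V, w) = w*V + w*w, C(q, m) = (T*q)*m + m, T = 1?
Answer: -563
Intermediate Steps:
C(q, m) = m + m*q (C(q, m) = (1*q)*m + m = q*m + m = m*q + m = m + m*q)
j(V, w) = w² + V*w (j(V, w) = V*w + w² = w² + V*w)
-2838 + j(66, C(-6, -5)) = -2838 + (-5*(1 - 6))*(66 - 5*(1 - 6)) = -2838 + (-5*(-5))*(66 - 5*(-5)) = -2838 + 25*(66 + 25) = -2838 + 25*91 = -2838 + 2275 = -563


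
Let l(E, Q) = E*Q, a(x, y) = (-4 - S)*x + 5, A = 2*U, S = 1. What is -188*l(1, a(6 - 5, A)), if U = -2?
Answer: 0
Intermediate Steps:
A = -4 (A = 2*(-2) = -4)
a(x, y) = 5 - 5*x (a(x, y) = (-4 - 1*1)*x + 5 = (-4 - 1)*x + 5 = -5*x + 5 = 5 - 5*x)
-188*l(1, a(6 - 5, A)) = -188*(5 - 5*(6 - 5)) = -188*(5 - 5*1) = -188*(5 - 5) = -188*0 = 0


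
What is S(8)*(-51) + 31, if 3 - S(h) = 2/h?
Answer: -437/4 ≈ -109.25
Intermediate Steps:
S(h) = 3 - 2/h
S(8)*(-51) + 31 = (3 - 2/8)*(-51) + 31 = (3 - 2*⅛)*(-51) + 31 = (3 - ¼)*(-51) + 31 = (11/4)*(-51) + 31 = -561/4 + 31 = -437/4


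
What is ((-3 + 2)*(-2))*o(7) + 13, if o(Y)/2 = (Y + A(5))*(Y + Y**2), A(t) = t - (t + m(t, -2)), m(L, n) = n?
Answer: 2029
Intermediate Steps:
A(t) = 2 (A(t) = t - (t - 2) = t - (-2 + t) = t + (2 - t) = 2)
o(Y) = 2*(2 + Y)*(Y + Y**2) (o(Y) = 2*((Y + 2)*(Y + Y**2)) = 2*((2 + Y)*(Y + Y**2)) = 2*(2 + Y)*(Y + Y**2))
((-3 + 2)*(-2))*o(7) + 13 = ((-3 + 2)*(-2))*(2*7*(2 + 7**2 + 3*7)) + 13 = (-1*(-2))*(2*7*(2 + 49 + 21)) + 13 = 2*(2*7*72) + 13 = 2*1008 + 13 = 2016 + 13 = 2029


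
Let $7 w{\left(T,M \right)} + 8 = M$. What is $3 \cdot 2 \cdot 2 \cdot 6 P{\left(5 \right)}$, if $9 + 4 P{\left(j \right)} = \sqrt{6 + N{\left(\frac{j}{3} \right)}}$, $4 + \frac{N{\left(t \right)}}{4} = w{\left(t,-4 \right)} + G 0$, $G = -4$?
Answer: $-162 + \frac{18 i \sqrt{826}}{7} \approx -162.0 + 73.903 i$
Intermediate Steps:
$w{\left(T,M \right)} = - \frac{8}{7} + \frac{M}{7}$
$N{\left(t \right)} = - \frac{160}{7}$ ($N{\left(t \right)} = -16 + 4 \left(\left(- \frac{8}{7} + \frac{1}{7} \left(-4\right)\right) - 0\right) = -16 + 4 \left(\left(- \frac{8}{7} - \frac{4}{7}\right) + 0\right) = -16 + 4 \left(- \frac{12}{7} + 0\right) = -16 + 4 \left(- \frac{12}{7}\right) = -16 - \frac{48}{7} = - \frac{160}{7}$)
$P{\left(j \right)} = - \frac{9}{4} + \frac{i \sqrt{826}}{28}$ ($P{\left(j \right)} = - \frac{9}{4} + \frac{\sqrt{6 - \frac{160}{7}}}{4} = - \frac{9}{4} + \frac{\sqrt{- \frac{118}{7}}}{4} = - \frac{9}{4} + \frac{\frac{1}{7} i \sqrt{826}}{4} = - \frac{9}{4} + \frac{i \sqrt{826}}{28}$)
$3 \cdot 2 \cdot 2 \cdot 6 P{\left(5 \right)} = 3 \cdot 2 \cdot 2 \cdot 6 \left(- \frac{9}{4} + \frac{i \sqrt{826}}{28}\right) = 6 \cdot 2 \left(- \frac{27}{2} + \frac{3 i \sqrt{826}}{14}\right) = 12 \left(- \frac{27}{2} + \frac{3 i \sqrt{826}}{14}\right) = -162 + \frac{18 i \sqrt{826}}{7}$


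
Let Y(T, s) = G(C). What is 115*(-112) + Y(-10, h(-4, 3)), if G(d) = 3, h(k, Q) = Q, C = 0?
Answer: -12877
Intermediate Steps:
Y(T, s) = 3
115*(-112) + Y(-10, h(-4, 3)) = 115*(-112) + 3 = -12880 + 3 = -12877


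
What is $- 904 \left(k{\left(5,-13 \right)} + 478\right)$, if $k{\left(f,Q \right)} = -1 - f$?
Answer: $-426688$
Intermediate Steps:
$- 904 \left(k{\left(5,-13 \right)} + 478\right) = - 904 \left(\left(-1 - 5\right) + 478\right) = - 904 \left(-6 + 478\right) = \left(-904\right) 472 = -426688$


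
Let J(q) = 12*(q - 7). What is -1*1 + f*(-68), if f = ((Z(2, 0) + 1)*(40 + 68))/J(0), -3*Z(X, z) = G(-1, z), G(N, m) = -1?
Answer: 809/7 ≈ 115.57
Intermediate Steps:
Z(X, z) = 1/3 (Z(X, z) = -1/3*(-1) = 1/3)
J(q) = -84 + 12*q (J(q) = 12*(-7 + q) = -84 + 12*q)
f = -12/7 (f = ((1/3 + 1)*(40 + 68))/(-84 + 12*0) = ((4/3)*108)/(-84 + 0) = 144/(-84) = 144*(-1/84) = -12/7 ≈ -1.7143)
-1*1 + f*(-68) = -1*1 - 12/7*(-68) = -1 + 816/7 = 809/7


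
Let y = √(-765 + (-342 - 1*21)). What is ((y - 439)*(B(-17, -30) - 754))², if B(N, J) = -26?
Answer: 116565181200 - 1068350400*I*√282 ≈ 1.1657e+11 - 1.7941e+10*I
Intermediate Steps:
y = 2*I*√282 (y = √(-765 + (-342 - 21)) = √(-765 - 363) = √(-1128) = 2*I*√282 ≈ 33.586*I)
((y - 439)*(B(-17, -30) - 754))² = ((2*I*√282 - 439)*(-26 - 754))² = ((-439 + 2*I*√282)*(-780))² = (342420 - 1560*I*√282)²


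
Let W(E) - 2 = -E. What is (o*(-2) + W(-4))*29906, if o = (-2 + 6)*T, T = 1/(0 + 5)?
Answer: 657932/5 ≈ 1.3159e+5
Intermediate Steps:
T = 1/5 ≈ 0.20000
o = 4/5 (o = (-2 + 6)*(1/5) = 4*(1/5) = 4/5 ≈ 0.80000)
W(E) = 2 - E
(o*(-2) + W(-4))*29906 = ((4/5)*(-2) + (2 - 1*(-4)))*29906 = (-8/5 + (2 + 4))*29906 = (-8/5 + 6)*29906 = (22/5)*29906 = 657932/5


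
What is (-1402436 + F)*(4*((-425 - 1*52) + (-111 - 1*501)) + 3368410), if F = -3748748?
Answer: -17328861139936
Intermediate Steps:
(-1402436 + F)*(4*((-425 - 1*52) + (-111 - 1*501)) + 3368410) = (-1402436 - 3748748)*(4*((-425 - 1*52) + (-111 - 1*501)) + 3368410) = -5151184*(4*((-425 - 52) + (-111 - 501)) + 3368410) = -5151184*(4*(-477 - 612) + 3368410) = -5151184*(4*(-1089) + 3368410) = -5151184*(-4356 + 3368410) = -5151184*3364054 = -17328861139936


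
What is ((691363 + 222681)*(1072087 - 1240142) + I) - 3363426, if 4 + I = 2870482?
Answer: -153610157368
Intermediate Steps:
I = 2870478 (I = -4 + 2870482 = 2870478)
((691363 + 222681)*(1072087 - 1240142) + I) - 3363426 = ((691363 + 222681)*(1072087 - 1240142) + 2870478) - 3363426 = (914044*(-168055) + 2870478) - 3363426 = (-153609664420 + 2870478) - 3363426 = -153606793942 - 3363426 = -153610157368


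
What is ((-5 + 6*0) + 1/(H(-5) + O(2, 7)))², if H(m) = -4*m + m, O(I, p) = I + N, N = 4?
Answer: 10816/441 ≈ 24.526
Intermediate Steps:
O(I, p) = 4 + I (O(I, p) = I + 4 = 4 + I)
H(m) = -3*m
((-5 + 6*0) + 1/(H(-5) + O(2, 7)))² = ((-5 + 6*0) + 1/(-3*(-5) + (4 + 2)))² = ((-5 + 0) + 1/(15 + 6))² = (-5 + 1/21)² = (-104/21)² = 10816/441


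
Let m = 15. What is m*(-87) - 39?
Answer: -1344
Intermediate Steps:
m*(-87) - 39 = 15*(-87) - 39 = -1305 - 39 = -1344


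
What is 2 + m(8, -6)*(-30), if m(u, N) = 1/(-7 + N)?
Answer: 56/13 ≈ 4.3077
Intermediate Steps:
2 + m(8, -6)*(-30) = 2 - 30/(-7 - 6) = 2 - 30/(-13) = 2 - 1/13*(-30) = 2 + 30/13 = 56/13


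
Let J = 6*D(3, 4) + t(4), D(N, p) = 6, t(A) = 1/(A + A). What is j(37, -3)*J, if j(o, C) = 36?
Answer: 2601/2 ≈ 1300.5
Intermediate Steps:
t(A) = 1/(2*A)
J = 289/8 (J = 6*6 + (1/2)/4 = 36 + (1/2)*(1/4) = 36 + 1/8 = 289/8 ≈ 36.125)
j(37, -3)*J = 36*(289/8) = 2601/2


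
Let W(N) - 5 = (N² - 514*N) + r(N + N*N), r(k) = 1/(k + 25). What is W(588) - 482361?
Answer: -151996691307/346357 ≈ -4.3884e+5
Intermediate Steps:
r(k) = 1/(25 + k)
W(N) = 5 + N² + 1/(25 + N + N²) - 514*N (W(N) = 5 + ((N² - 514*N) + 1/(25 + (N + N*N))) = 5 + ((N² - 514*N) + 1/(25 + (N + N²))) = 5 + ((N² - 514*N) + 1/(25 + N + N²)) = 5 + (N² + 1/(25 + N + N²) - 514*N) = 5 + N² + 1/(25 + N + N²) - 514*N)
W(588) - 482361 = (1 + (25 + 588*(1 + 588))*(5 + 588² - 514*588))/(25 + 588*(1 + 588)) - 482361 = (1 + (25 + 588*589)*(5 + 345744 - 302232))/(25 + 588*589) - 482361 = (1 + (25 + 346332)*43517)/(25 + 346332) - 482361 = (1 + 346357*43517)/346357 - 482361 = (1 + 15072417569)/346357 - 482361 = (1/346357)*15072417570 - 482361 = 15072417570/346357 - 482361 = -151996691307/346357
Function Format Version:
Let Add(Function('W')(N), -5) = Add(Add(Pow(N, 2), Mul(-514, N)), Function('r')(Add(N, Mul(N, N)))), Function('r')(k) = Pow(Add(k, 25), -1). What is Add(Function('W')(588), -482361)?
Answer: Rational(-151996691307, 346357) ≈ -4.3884e+5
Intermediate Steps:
Function('r')(k) = Pow(Add(25, k), -1)
Function('W')(N) = Add(5, Pow(N, 2), Pow(Add(25, N, Pow(N, 2)), -1), Mul(-514, N)) (Function('W')(N) = Add(5, Add(Add(Pow(N, 2), Mul(-514, N)), Pow(Add(25, Add(N, Mul(N, N))), -1))) = Add(5, Add(Add(Pow(N, 2), Mul(-514, N)), Pow(Add(25, Add(N, Pow(N, 2))), -1))) = Add(5, Add(Add(Pow(N, 2), Mul(-514, N)), Pow(Add(25, N, Pow(N, 2)), -1))) = Add(5, Add(Pow(N, 2), Pow(Add(25, N, Pow(N, 2)), -1), Mul(-514, N))) = Add(5, Pow(N, 2), Pow(Add(25, N, Pow(N, 2)), -1), Mul(-514, N)))
Add(Function('W')(588), -482361) = Add(Mul(Pow(Add(25, Mul(588, Add(1, 588))), -1), Add(1, Mul(Add(25, Mul(588, Add(1, 588))), Add(5, Pow(588, 2), Mul(-514, 588))))), -482361) = Add(Mul(Pow(Add(25, Mul(588, 589)), -1), Add(1, Mul(Add(25, Mul(588, 589)), Add(5, 345744, -302232)))), -482361) = Add(Mul(Pow(Add(25, 346332), -1), Add(1, Mul(Add(25, 346332), 43517))), -482361) = Add(Mul(Pow(346357, -1), Add(1, Mul(346357, 43517))), -482361) = Add(Mul(Rational(1, 346357), Add(1, 15072417569)), -482361) = Add(Mul(Rational(1, 346357), 15072417570), -482361) = Add(Rational(15072417570, 346357), -482361) = Rational(-151996691307, 346357)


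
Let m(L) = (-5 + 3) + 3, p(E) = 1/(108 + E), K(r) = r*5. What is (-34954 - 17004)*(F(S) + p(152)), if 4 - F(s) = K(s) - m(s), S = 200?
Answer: 6720741321/130 ≈ 5.1698e+7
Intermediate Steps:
K(r) = 5*r
m(L) = 1 (m(L) = -2 + 3 = 1)
F(s) = 5 - 5*s (F(s) = 4 - (5*s - 1*1) = 4 - (5*s - 1) = 4 - (-1 + 5*s) = 4 + (1 - 5*s) = 5 - 5*s)
(-34954 - 17004)*(F(S) + p(152)) = (-34954 - 17004)*((5 - 5*200) + 1/(108 + 152)) = -51958*((5 - 1000) + 1/260) = -51958*(-995 + 1/260) = -51958*(-258699/260) = 6720741321/130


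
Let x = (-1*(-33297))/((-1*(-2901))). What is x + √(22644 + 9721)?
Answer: 11099/967 + √32365 ≈ 191.38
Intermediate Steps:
x = 11099/967 (x = 33297/2901 = 33297*(1/2901) = 11099/967 ≈ 11.478)
x + √(22644 + 9721) = 11099/967 + √(22644 + 9721) = 11099/967 + √32365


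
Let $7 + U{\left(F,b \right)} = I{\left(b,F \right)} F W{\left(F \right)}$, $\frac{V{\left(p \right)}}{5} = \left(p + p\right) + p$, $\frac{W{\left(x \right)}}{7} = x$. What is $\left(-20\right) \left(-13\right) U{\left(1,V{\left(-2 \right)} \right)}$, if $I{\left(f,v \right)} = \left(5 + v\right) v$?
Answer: $9100$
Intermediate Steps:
$I{\left(f,v \right)} = v \left(5 + v\right)$
$W{\left(x \right)} = 7 x$
$V{\left(p \right)} = 15 p$ ($V{\left(p \right)} = 5 \left(\left(p + p\right) + p\right) = 5 \left(2 p + p\right) = 5 \cdot 3 p = 15 p$)
$U{\left(F,b \right)} = -7 + 7 F^{3} \left(5 + F\right)$ ($U{\left(F,b \right)} = -7 + F \left(5 + F\right) F 7 F = -7 + F^{2} \left(5 + F\right) 7 F = -7 + 7 F^{3} \left(5 + F\right)$)
$\left(-20\right) \left(-13\right) U{\left(1,V{\left(-2 \right)} \right)} = \left(-20\right) \left(-13\right) \left(-7 + 7 \cdot 1^{3} \left(5 + 1\right)\right) = 260 \left(-7 + 7 \cdot 1 \cdot 6\right) = 260 \left(-7 + 42\right) = 260 \cdot 35 = 9100$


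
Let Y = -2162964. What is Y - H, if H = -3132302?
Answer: 969338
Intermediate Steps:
Y - H = -2162964 - 1*(-3132302) = -2162964 + 3132302 = 969338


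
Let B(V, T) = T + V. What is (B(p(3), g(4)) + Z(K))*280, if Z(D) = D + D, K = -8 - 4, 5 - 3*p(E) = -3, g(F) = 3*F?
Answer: -7840/3 ≈ -2613.3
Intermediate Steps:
p(E) = 8/3 (p(E) = 5/3 - 1/3*(-3) = 5/3 + 1 = 8/3)
K = -12
Z(D) = 2*D
(B(p(3), g(4)) + Z(K))*280 = ((3*4 + 8/3) + 2*(-12))*280 = ((12 + 8/3) - 24)*280 = (44/3 - 24)*280 = -28/3*280 = -7840/3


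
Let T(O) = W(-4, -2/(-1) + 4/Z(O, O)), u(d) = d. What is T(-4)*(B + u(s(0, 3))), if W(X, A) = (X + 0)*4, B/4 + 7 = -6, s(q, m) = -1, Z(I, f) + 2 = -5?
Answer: 848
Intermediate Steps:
Z(I, f) = -7 (Z(I, f) = -2 - 5 = -7)
B = -52 (B = -28 + 4*(-6) = -28 - 24 = -52)
W(X, A) = 4*X (W(X, A) = X*4 = 4*X)
T(O) = -16 (T(O) = 4*(-4) = -16)
T(-4)*(B + u(s(0, 3))) = -16*(-52 - 1) = -16*(-53) = 848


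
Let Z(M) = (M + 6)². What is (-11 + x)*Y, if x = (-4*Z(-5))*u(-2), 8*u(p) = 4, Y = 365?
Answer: -4745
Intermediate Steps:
u(p) = ½ (u(p) = (⅛)*4 = ½)
Z(M) = (6 + M)²
x = -2 (x = -4*(6 - 5)²*(½) = -4*1²*(½) = -4*1*(½) = -4*½ = -2)
(-11 + x)*Y = (-11 - 2)*365 = -13*365 = -4745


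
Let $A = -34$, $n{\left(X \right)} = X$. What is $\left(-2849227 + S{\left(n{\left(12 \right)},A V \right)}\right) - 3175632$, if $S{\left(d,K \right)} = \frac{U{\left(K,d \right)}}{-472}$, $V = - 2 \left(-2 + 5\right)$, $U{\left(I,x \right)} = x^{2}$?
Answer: $- \frac{355466699}{59} \approx -6.0249 \cdot 10^{6}$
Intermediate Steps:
$V = -6$ ($V = \left(-2\right) 3 = -6$)
$S{\left(d,K \right)} = - \frac{d^{2}}{472}$ ($S{\left(d,K \right)} = \frac{d^{2}}{-472} = d^{2} \left(- \frac{1}{472}\right) = - \frac{d^{2}}{472}$)
$\left(-2849227 + S{\left(n{\left(12 \right)},A V \right)}\right) - 3175632 = \left(-2849227 - \frac{12^{2}}{472}\right) - 3175632 = \left(-2849227 - \frac{18}{59}\right) - 3175632 = - \frac{168104411}{59} - 3175632 = - \frac{355466699}{59}$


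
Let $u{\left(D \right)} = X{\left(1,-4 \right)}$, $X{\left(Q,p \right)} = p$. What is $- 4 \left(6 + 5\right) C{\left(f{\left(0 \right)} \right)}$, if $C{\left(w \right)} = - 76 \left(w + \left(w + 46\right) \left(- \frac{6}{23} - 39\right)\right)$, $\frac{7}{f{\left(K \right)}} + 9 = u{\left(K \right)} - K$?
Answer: $- \frac{1785140896}{299} \approx -5.9704 \cdot 10^{6}$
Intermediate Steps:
$u{\left(D \right)} = -4$
$f{\left(K \right)} = \frac{7}{-13 - K}$ ($f{\left(K \right)} = \frac{7}{-9 - \left(4 + K\right)} = \frac{7}{-13 - K}$)
$C{\left(w \right)} = 137256 + \frac{66880 w}{23}$ ($C{\left(w \right)} = - 76 \left(w + \left(46 + w\right) \left(\left(-6\right) \frac{1}{23} - 39\right)\right) = - 76 \left(w + \left(46 + w\right) \left(- \frac{6}{23} - 39\right)\right) = - 76 \left(w + \left(46 + w\right) \left(- \frac{903}{23}\right)\right) = - 76 \left(w - \left(1806 + \frac{903 w}{23}\right)\right) = - 76 \left(-1806 - \frac{880 w}{23}\right) = 137256 + \frac{66880 w}{23}$)
$- 4 \left(6 + 5\right) C{\left(f{\left(0 \right)} \right)} = - 4 \left(6 + 5\right) \left(137256 + \frac{66880 \left(- \frac{7}{13 + 0}\right)}{23}\right) = \left(-4\right) 11 \left(137256 + \frac{66880 \left(- \frac{7}{13}\right)}{23}\right) = - 44 \left(137256 + \frac{66880 \left(\left(-7\right) \frac{1}{13}\right)}{23}\right) = - 44 \left(137256 + \frac{66880}{23} \left(- \frac{7}{13}\right)\right) = - 44 \left(137256 - \frac{468160}{299}\right) = \left(-44\right) \frac{40571384}{299} = - \frac{1785140896}{299}$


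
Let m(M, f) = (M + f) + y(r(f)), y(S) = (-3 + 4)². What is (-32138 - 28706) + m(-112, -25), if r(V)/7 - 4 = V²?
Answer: -60980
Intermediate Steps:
r(V) = 28 + 7*V²
y(S) = 1 (y(S) = 1² = 1)
m(M, f) = 1 + M + f (m(M, f) = (M + f) + 1 = 1 + M + f)
(-32138 - 28706) + m(-112, -25) = (-32138 - 28706) + (1 - 112 - 25) = -60844 - 136 = -60980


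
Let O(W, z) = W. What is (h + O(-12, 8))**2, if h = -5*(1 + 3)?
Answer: 1024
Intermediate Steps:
h = -20 (h = -5*4 = -20)
(h + O(-12, 8))**2 = (-20 - 12)**2 = (-32)**2 = 1024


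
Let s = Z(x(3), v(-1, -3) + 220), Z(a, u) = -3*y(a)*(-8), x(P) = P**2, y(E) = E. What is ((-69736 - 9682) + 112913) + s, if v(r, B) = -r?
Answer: 33711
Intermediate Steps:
Z(a, u) = 24*a (Z(a, u) = -3*a*(-8) = 24*a)
s = 216 (s = 24*3**2 = 24*9 = 216)
((-69736 - 9682) + 112913) + s = ((-69736 - 9682) + 112913) + 216 = (-79418 + 112913) + 216 = 33495 + 216 = 33711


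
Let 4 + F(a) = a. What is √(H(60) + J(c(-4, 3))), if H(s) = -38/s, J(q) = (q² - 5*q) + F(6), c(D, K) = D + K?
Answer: √6630/30 ≈ 2.7142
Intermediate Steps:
F(a) = -4 + a
J(q) = 2 + q² - 5*q (J(q) = (q² - 5*q) + (-4 + 6) = (q² - 5*q) + 2 = 2 + q² - 5*q)
√(H(60) + J(c(-4, 3))) = √(-38/60 + (2 + (-4 + 3)² - 5*(-4 + 3))) = √(-38*1/60 + (2 + (-1)² - 5*(-1))) = √(-19/30 + (2 + 1 + 5)) = √(-19/30 + 8) = √(221/30) = √6630/30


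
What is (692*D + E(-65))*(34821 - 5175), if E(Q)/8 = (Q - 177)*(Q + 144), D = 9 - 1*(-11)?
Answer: -4123877184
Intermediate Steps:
D = 20 (D = 9 + 11 = 20)
E(Q) = 8*(-177 + Q)*(144 + Q) (E(Q) = 8*((Q - 177)*(Q + 144)) = 8*((-177 + Q)*(144 + Q)) = 8*(-177 + Q)*(144 + Q))
(692*D + E(-65))*(34821 - 5175) = (692*20 + (-203904 - 264*(-65) + 8*(-65)²))*(34821 - 5175) = (13840 + (-203904 + 17160 + 8*4225))*29646 = (13840 + (-203904 + 17160 + 33800))*29646 = (13840 - 152944)*29646 = -139104*29646 = -4123877184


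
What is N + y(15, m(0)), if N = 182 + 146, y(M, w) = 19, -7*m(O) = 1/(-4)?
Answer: 347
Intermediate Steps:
m(O) = 1/28 (m(O) = -1/7/(-4) = -1/7*(-1/4) = 1/28)
N = 328
N + y(15, m(0)) = 328 + 19 = 347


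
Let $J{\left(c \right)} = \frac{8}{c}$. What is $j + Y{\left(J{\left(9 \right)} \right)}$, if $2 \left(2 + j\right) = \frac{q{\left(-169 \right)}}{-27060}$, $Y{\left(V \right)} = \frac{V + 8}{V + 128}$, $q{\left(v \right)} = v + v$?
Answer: $- \frac{1510459}{784740} \approx -1.9248$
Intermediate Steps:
$q{\left(v \right)} = 2 v$
$Y{\left(V \right)} = \frac{8 + V}{128 + V}$
$j = - \frac{53951}{27060}$ ($j = -2 + \frac{2 \left(-169\right) \frac{1}{-27060}}{2} = -2 + \frac{\left(-338\right) \left(- \frac{1}{27060}\right)}{2} = -2 + \frac{1}{2} \cdot \frac{169}{13530} = -2 + \frac{169}{27060} = - \frac{53951}{27060} \approx -1.9938$)
$j + Y{\left(J{\left(9 \right)} \right)} = - \frac{53951}{27060} + \frac{8 + \frac{8}{9}}{128 + \frac{8}{9}} = - \frac{53951}{27060} + \frac{1}{\frac{1160}{9}} \cdot \frac{80}{9} = - \frac{53951}{27060} + \frac{9}{1160} \cdot \frac{80}{9} = - \frac{53951}{27060} + \frac{2}{29} = - \frac{1510459}{784740}$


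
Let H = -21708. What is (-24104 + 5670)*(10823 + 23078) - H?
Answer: -624909326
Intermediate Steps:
(-24104 + 5670)*(10823 + 23078) - H = (-24104 + 5670)*(10823 + 23078) - 1*(-21708) = -18434*33901 + 21708 = -624931034 + 21708 = -624909326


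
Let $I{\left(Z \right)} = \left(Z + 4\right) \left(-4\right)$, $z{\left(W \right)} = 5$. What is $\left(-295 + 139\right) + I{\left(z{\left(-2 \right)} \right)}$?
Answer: $-192$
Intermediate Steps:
$I{\left(Z \right)} = -16 - 4 Z$ ($I{\left(Z \right)} = \left(4 + Z\right) \left(-4\right) = -16 - 4 Z$)
$\left(-295 + 139\right) + I{\left(z{\left(-2 \right)} \right)} = \left(-295 + 139\right) - 36 = -156 - 36 = -192$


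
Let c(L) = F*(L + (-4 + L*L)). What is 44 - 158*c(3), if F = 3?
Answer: -3748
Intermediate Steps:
c(L) = -12 + 3*L + 3*L**2 (c(L) = 3*(L + (-4 + L*L)) = 3*(L + (-4 + L**2)) = 3*(-4 + L + L**2) = -12 + 3*L + 3*L**2)
44 - 158*c(3) = 44 - 158*(-12 + 3*3 + 3*3**2) = 44 - 158*(-12 + 9 + 3*9) = 44 - 158*(-12 + 9 + 27) = 44 - 158*24 = 44 - 3792 = -3748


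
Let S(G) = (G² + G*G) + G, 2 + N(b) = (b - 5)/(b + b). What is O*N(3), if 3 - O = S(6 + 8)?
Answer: 2821/3 ≈ 940.33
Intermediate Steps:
N(b) = -2 + (-5 + b)/(2*b) (N(b) = -2 + (b - 5)/(b + b) = -2 + (-5 + b)/((2*b)) = -2 + (-5 + b)*(1/(2*b)) = -2 + (-5 + b)/(2*b))
S(G) = G + 2*G² (S(G) = (G² + G²) + G = 2*G² + G = G + 2*G²)
O = -403 (O = 3 - (6 + 8)*(1 + 2*(6 + 8)) = 3 - 14*(1 + 2*14) = 3 - 14*(1 + 28) = 3 - 14*29 = 3 - 1*406 = 3 - 406 = -403)
O*N(3) = -403*(-5 - 3*3)/(2*3) = -403*(-5 - 9)/(2*3) = -403*(-14)/(2*3) = -403*(-7/3) = 2821/3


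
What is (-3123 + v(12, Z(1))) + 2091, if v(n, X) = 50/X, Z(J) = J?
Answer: -982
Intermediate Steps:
(-3123 + v(12, Z(1))) + 2091 = (-3123 + 50/1) + 2091 = (-3123 + 50*1) + 2091 = (-3123 + 50) + 2091 = -3073 + 2091 = -982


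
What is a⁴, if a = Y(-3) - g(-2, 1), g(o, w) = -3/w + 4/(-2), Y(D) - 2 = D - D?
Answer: 2401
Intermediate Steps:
Y(D) = 2 (Y(D) = 2 + (D - D) = 2 + 0 = 2)
g(o, w) = -2 - 3/w (g(o, w) = -3/w + 4*(-½) = -3/w - 2 = -2 - 3/w)
a = 7 (a = 2 - (-2 - 3/1) = 2 - (-2 - 3*1) = 2 - (-2 - 3) = 2 - 1*(-5) = 2 + 5 = 7)
a⁴ = 7⁴ = 2401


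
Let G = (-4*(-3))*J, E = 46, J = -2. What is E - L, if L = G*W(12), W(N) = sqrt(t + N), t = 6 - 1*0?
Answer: 46 + 72*sqrt(2) ≈ 147.82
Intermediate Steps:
t = 6 (t = 6 + 0 = 6)
W(N) = sqrt(6 + N)
G = -24 (G = -4*(-3)*(-2) = 12*(-2) = -24)
L = -72*sqrt(2) (L = -24*sqrt(6 + 12) = -72*sqrt(2) ≈ -101.82)
E - L = 46 - (-72)*sqrt(2) = 46 + 72*sqrt(2)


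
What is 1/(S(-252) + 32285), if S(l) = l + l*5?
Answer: 1/30773 ≈ 3.2496e-5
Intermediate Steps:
S(l) = 6*l (S(l) = l + 5*l = 6*l)
1/(S(-252) + 32285) = 1/(6*(-252) + 32285) = 1/(-1512 + 32285) = 1/30773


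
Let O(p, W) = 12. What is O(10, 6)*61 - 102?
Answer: 630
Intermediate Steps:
O(10, 6)*61 - 102 = 12*61 - 102 = 732 - 102 = 630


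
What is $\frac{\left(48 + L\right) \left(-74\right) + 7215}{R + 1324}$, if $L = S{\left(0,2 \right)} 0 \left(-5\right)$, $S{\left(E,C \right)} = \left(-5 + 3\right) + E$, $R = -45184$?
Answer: $- \frac{1221}{14620} \approx -0.083516$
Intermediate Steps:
$S{\left(E,C \right)} = -2 + E$
$L = 0$ ($L = \left(-2 + 0\right) 0 \left(-5\right) = \left(-2\right) 0 \left(-5\right) = 0 \left(-5\right) = 0$)
$\frac{\left(48 + L\right) \left(-74\right) + 7215}{R + 1324} = \frac{\left(48 + 0\right) \left(-74\right) + 7215}{-45184 + 1324} = \frac{48 \left(-74\right) + 7215}{-43860} = \left(-3552 + 7215\right) \left(- \frac{1}{43860}\right) = 3663 \left(- \frac{1}{43860}\right) = - \frac{1221}{14620}$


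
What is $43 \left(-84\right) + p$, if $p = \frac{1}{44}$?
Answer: $- \frac{158927}{44} \approx -3612.0$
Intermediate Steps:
$p = \frac{1}{44} \approx 0.022727$
$43 \left(-84\right) + p = 43 \left(-84\right) + \frac{1}{44} = -3612 + \frac{1}{44} = - \frac{158927}{44}$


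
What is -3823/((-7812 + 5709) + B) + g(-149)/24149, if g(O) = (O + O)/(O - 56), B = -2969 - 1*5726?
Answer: 18929151339/53455984910 ≈ 0.35411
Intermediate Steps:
B = -8695 (B = -2969 - 5726 = -8695)
g(O) = 2*O/(-56 + O) (g(O) = (2*O)/(-56 + O) = 2*O/(-56 + O))
-3823/((-7812 + 5709) + B) + g(-149)/24149 = -3823/((-7812 + 5709) - 8695) + (2*(-149)/(-56 - 149))/24149 = -3823/(-2103 - 8695) + (2*(-149)/(-205))*(1/24149) = -3823/(-10798) + (2*(-149)*(-1/205))*(1/24149) = -3823*(-1/10798) + (298/205)*(1/24149) = 3823/10798 + 298/4950545 = 18929151339/53455984910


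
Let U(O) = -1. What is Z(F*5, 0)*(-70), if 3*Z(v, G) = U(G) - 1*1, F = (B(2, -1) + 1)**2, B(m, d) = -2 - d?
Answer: 140/3 ≈ 46.667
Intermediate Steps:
F = 0 (F = ((-2 - 1*(-1)) + 1)**2 = ((-2 + 1) + 1)**2 = (-1 + 1)**2 = 0**2 = 0)
Z(v, G) = -2/3 (Z(v, G) = (-1 - 1*1)/3 = (-1 - 1)/3 = (1/3)*(-2) = -2/3)
Z(F*5, 0)*(-70) = -2/3*(-70) = 140/3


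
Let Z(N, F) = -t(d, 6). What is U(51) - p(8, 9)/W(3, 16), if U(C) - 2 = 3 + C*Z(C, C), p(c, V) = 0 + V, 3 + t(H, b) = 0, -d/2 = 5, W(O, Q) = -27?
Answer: 475/3 ≈ 158.33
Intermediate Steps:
d = -10 (d = -2*5 = -10)
t(H, b) = -3 (t(H, b) = -3 + 0 = -3)
p(c, V) = V
Z(N, F) = 3 (Z(N, F) = -1*(-3) = 3)
U(C) = 5 + 3*C (U(C) = 2 + (3 + C*3) = 2 + (3 + 3*C) = 5 + 3*C)
U(51) - p(8, 9)/W(3, 16) = (5 + 3*51) - 9/(-27) = (5 + 153) - 9*(-1)/27 = 158 - 1*(-⅓) = 158 + ⅓ = 475/3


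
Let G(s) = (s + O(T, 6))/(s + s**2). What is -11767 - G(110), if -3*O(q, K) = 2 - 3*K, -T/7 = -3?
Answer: -215512778/18315 ≈ -11767.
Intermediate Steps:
T = 21 (T = -7*(-3) = 21)
O(q, K) = -2/3 + K (O(q, K) = -(2 - 3*K)/3 = -2/3 + K)
G(s) = (16/3 + s)/(s + s**2) (G(s) = (s + (-2/3 + 6))/(s + s**2) = (s + 16/3)/(s + s**2) = (16/3 + s)/(s + s**2))
-11767 - G(110) = -11767 - (16/3 + 110)/(110*(1 + 110)) = -11767 - 346/(110*111*3) = -11767 - 1*173/18315 = -11767 - 173/18315 = -215512778/18315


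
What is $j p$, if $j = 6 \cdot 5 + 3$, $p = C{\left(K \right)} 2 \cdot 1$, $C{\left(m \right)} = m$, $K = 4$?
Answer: $264$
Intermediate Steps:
$p = 8$ ($p = 4 \cdot 2 \cdot 1 = 8 \cdot 1 = 8$)
$j = 33$ ($j = 30 + 3 = 33$)
$j p = 33 \cdot 8 = 264$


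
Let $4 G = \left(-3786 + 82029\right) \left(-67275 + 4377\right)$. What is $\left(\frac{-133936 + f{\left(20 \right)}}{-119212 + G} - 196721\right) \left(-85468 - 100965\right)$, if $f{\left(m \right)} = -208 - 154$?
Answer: $\frac{90254304567427896415}{2460902531} \approx 3.6675 \cdot 10^{10}$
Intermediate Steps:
$G = - \frac{2460664107}{2}$ ($G = \frac{\left(-3786 + 82029\right) \left(-67275 + 4377\right)}{4} = \frac{78243 \left(-62898\right)}{4} = \frac{1}{4} \left(-4921328214\right) = - \frac{2460664107}{2} \approx -1.2303 \cdot 10^{9}$)
$f{\left(m \right)} = -362$ ($f{\left(m \right)} = -208 - 154 = -362$)
$\left(\frac{-133936 + f{\left(20 \right)}}{-119212 + G} - 196721\right) \left(-85468 - 100965\right) = \left(\frac{-133936 - 362}{-119212 - \frac{2460664107}{2}} - 196721\right) \left(-85468 - 100965\right) = \left(- \frac{134298}{- \frac{2460902531}{2}} - 196721\right) \left(-186433\right) = \left(\left(-134298\right) \left(- \frac{2}{2460902531}\right) - 196721\right) \left(-186433\right) = \left(\frac{268596}{2460902531} - 196721\right) \left(-186433\right) = \left(- \frac{484111206532255}{2460902531}\right) \left(-186433\right) = \frac{90254304567427896415}{2460902531}$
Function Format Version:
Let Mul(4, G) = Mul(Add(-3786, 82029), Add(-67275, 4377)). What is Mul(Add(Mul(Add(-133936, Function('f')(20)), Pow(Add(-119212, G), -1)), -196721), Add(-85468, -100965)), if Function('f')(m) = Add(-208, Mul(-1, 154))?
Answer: Rational(90254304567427896415, 2460902531) ≈ 3.6675e+10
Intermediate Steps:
G = Rational(-2460664107, 2) (G = Mul(Rational(1, 4), Mul(Add(-3786, 82029), Add(-67275, 4377))) = Mul(Rational(1, 4), Mul(78243, -62898)) = Mul(Rational(1, 4), -4921328214) = Rational(-2460664107, 2) ≈ -1.2303e+9)
Function('f')(m) = -362 (Function('f')(m) = Add(-208, -154) = -362)
Mul(Add(Mul(Add(-133936, Function('f')(20)), Pow(Add(-119212, G), -1)), -196721), Add(-85468, -100965)) = Mul(Add(Mul(Add(-133936, -362), Pow(Add(-119212, Rational(-2460664107, 2)), -1)), -196721), Add(-85468, -100965)) = Mul(Add(Mul(-134298, Pow(Rational(-2460902531, 2), -1)), -196721), -186433) = Mul(Add(Mul(-134298, Rational(-2, 2460902531)), -196721), -186433) = Mul(Add(Rational(268596, 2460902531), -196721), -186433) = Mul(Rational(-484111206532255, 2460902531), -186433) = Rational(90254304567427896415, 2460902531)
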